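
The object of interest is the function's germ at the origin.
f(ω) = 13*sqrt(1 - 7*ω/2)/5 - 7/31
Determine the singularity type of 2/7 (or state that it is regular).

The point is an algebraic (square-root) branch point.

The term (13/5)*sqrt(1 - ω/(2/7)) has argument 1 - 2/7/(2/7) = 0 at 2/7: a square-root (algebraic, two-sheeted) branch point; the remaining terms are analytic or single-valued there.


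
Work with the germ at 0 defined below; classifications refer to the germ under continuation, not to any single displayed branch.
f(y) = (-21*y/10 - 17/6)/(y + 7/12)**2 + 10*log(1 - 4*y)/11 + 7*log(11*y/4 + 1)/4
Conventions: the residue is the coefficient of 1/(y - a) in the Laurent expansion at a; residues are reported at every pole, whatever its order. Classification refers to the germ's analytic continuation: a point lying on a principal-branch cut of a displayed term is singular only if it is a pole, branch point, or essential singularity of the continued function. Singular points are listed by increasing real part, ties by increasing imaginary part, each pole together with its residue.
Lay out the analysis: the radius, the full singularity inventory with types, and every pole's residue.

Denominator factor (y + 7/12)^2: pole of order 2 at -7/12, modulus 7/12.
Branch term (7/4)*log(1 - y/(-4/11)): its argument vanishes at y = -4/11, a logarithmic branch point, modulus 4/11.
Branch term (10/11)*log(1 - y/(1/4)): its argument vanishes at y = 1/4, a logarithmic branch point, modulus 1/4.
The radius of convergence is the smallest modulus among the singular points: 1/4.
The branch terms are analytic at -7/12 and contribute nothing to the residue; only the rational part matters.
At the order-2 pole -7/12 set g(y) = (y - (-7/12))^2*(rational part) = -21*y/10 - 17/6.
Order-2 pole: residue = g'(a); g'(-7/12) = -21/10, so the residue is -21/10.
List the singular points by increasing real part (a conjugate pair: the negative imaginary part first).

Radius of convergence at 0: 1/4.
At -7/12: a pole of order 2; residue -21/10.
At -4/11: a logarithmic branch point.
At 1/4: a logarithmic branch point.


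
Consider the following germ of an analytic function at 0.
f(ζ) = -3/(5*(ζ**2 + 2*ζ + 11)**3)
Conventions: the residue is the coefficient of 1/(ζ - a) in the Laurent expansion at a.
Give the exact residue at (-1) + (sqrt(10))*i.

The residue is ((9/80000)*sqrt(10))*i.

The factor ζ**2 + 2*ζ + 11 splits as (ζ - a)(ζ - a') with a = (-1) + (sqrt(10))*i, a' = (-1) - (sqrt(10))*i. At the order-3 pole a set g(ζ) = (ζ - a)^3*f(ζ) = [-3/5] / (ζ - a')^3.
Order-3 pole: residue = g''(a)/2; g''((-1) + (sqrt(10))*i) = ((9/40000)*sqrt(10))*i, so the residue is ((9/80000)*sqrt(10))*i.


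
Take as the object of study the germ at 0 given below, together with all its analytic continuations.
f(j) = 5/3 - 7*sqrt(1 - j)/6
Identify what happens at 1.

The point is an algebraic (square-root) branch point.

The term (-7/6)*sqrt(1 - j/(1)) has argument 1 - 1/(1) = 0 at 1: a square-root (algebraic, two-sheeted) branch point; the remaining terms are analytic or single-valued there.


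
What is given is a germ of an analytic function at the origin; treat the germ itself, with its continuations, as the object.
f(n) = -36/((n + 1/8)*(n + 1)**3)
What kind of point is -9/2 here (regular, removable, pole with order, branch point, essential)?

Denominator factors: n + 1/8 = -35/8 at n = -9/2; n + 1 = -7/2 at n = -9/2 — none vanishes.
So the germ continues analytically to -9/2.

The point is a regular point.


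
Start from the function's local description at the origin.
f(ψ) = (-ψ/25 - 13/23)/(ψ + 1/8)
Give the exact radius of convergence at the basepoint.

Denominator factor (ψ + 1/8): pole of order 1 at -1/8, modulus 1/8.
The radius of convergence is the smallest modulus among the singular points: 1/8.

The radius of convergence is 1/8.


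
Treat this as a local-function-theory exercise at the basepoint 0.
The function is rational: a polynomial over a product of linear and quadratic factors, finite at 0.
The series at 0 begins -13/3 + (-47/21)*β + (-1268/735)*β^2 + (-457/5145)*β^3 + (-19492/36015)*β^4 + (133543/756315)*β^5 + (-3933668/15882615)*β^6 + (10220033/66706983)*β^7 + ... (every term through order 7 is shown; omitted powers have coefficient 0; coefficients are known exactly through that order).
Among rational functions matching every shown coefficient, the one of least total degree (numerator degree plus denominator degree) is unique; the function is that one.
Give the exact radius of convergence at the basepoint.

The radius of convergence is -4/7 + (1/7)*sqrt(163).

No rational of total degree below 4 reproduces all 8 coefficients; solving the [2/2] Pade equations on them gives f(β) = (17*β**2/5 + 35*β/3 + 13)/(β**2 - 8*β/7 - 3), whose expansion matches every shown term.
Denominator factor (β**2 - 8*β/7 - 3): discriminant 652/49, real irrational roots 4/7 + (1/7)*sqrt(163) and 4/7 - (1/7)*sqrt(163); poles of order 1, moduli 4/7 + (1/7)*sqrt(163) and -4/7 + (1/7)*sqrt(163).
The radius of convergence is the smallest modulus among the singular points: -4/7 + (1/7)*sqrt(163).


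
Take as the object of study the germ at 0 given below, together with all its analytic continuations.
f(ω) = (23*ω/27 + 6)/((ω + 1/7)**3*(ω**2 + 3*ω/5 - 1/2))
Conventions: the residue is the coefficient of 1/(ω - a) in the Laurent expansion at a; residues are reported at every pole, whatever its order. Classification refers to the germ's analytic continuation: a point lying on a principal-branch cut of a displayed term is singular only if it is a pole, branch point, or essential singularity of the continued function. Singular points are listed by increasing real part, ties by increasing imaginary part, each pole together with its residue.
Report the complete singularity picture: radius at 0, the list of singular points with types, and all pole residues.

Radius of convergence at 0: 1/7.
At -3/10 - (1/10)*sqrt(59): a pole of order 1; residue 6440435540/573856191 - (31031926870/33857515269)*sqrt(59).
At -1/7: a pole of order 3; residue -12880871080/573856191.
At -3/10 + (1/10)*sqrt(59): a pole of order 1; residue 6440435540/573856191 + (31031926870/33857515269)*sqrt(59).


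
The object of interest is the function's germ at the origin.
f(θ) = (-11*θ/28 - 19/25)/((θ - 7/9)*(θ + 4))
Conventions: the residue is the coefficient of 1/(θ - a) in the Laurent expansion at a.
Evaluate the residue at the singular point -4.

At the order-1 pole -4 set g(θ) = (θ - (-4))*f(θ) = (-11*θ/28 - 19/25)/(θ - 7/9).
Simple pole: residue = g(a) at a = -4, which is -1278/7525.

The residue is -1278/7525.


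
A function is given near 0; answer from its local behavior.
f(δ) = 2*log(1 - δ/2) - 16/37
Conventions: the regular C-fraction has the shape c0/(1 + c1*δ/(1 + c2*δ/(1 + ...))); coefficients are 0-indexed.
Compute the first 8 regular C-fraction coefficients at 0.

The regular C-fraction coefficients are [-16/37, -37/16, 33/16, 1/99, -103/396, -33/515, -383/2060, -927/10724].

Taylor coefficients (expand at 0): a_0 = -16/37, a_1 = -1, a_2 = -1/4, a_3 = -1/12, a_4 = -1/32, a_5 = -1/80, a_6 = -1/192, a_7 = -1/448.
c0 = a_0 = -16/37. Peel one level at a time: if S = 1 + c*δ/S' with S'(0) = 1, then c is the δ-coefficient of S and S' = c*δ/(S - 1).
S_1 = c0/f = 1 + (-37/16)*δ + (1221/256)*δ^2 + ...; c1 = -37/16.
S_2 = c1*δ/(S_1 - 1) = 1 + (33/16)*δ + (-1/48)*δ^2 + ...; c2 = 33/16.
S_3 = c2*δ/(S_2 - 1) = 1 + (1/99)*δ + (103/39204)*δ^2 + ...; c3 = 1/99.
S_4 = c3*δ/(S_3 - 1) = 1 + (-103/396)*δ + (-1/60)*δ^2 + ...; c4 = -103/396.
S_5 = c4*δ/(S_4 - 1) = 1 + (-33/515)*δ + (-12639/1060900)*δ^2 + ...; c5 = -33/515.
S_6 = c5*δ/(S_5 - 1) = 1 + (-383/2060)*δ + (-9/560)*δ^2 + ...; c6 = -383/2060.
S_7 = c6*δ/(S_6 - 1) = 1 + (-927/10724)*δ + ...; c7 = -927/10724.


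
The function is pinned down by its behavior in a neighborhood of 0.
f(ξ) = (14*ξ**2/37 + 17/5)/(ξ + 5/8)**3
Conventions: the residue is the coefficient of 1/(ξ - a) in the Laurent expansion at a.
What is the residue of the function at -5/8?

At the order-3 pole -5/8 set g(ξ) = (ξ - (-5/8))^3*f(ξ) = 14*ξ**2/37 + 17/5.
Order-3 pole: residue = g''(a)/2; g''(-5/8) = 28/37, so the residue is 14/37.

The residue is 14/37.


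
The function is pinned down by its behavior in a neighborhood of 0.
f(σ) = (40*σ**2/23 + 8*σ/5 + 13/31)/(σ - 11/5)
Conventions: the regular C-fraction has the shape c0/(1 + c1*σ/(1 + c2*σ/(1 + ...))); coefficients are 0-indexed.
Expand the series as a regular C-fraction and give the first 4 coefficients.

The regular C-fraction coefficients are [-65/341, -3053/715, 12981312/4564235, -1789604375/3675543336].

Taylor coefficients (expand at 0): a_0 = -65/341, a_1 = -3053/3751, a_2 = -1101295/949003, a_3 = -5506475/10439033.
c0 = a_0 = -65/341. Peel one level at a time: if S = 1 + c*σ/S' with S'(0) = 1, then c is the σ-coefficient of S and S' = c*σ/(S - 1).
S_1 = c0/f = 1 + (-3053/715)*σ + (12981312/1068925)*σ^2 + ...; c1 = -3053/715.
S_2 = c1*σ/(S_1 - 1) = 1 + (12981312/4564235)*σ + (6828029000/4930707961)*σ^2 + ...; c2 = 12981312/4564235.
S_3 = c2*σ/(S_2 - 1) = 1 + (-1789604375/3675543336)*σ + ...; c3 = -1789604375/3675543336.


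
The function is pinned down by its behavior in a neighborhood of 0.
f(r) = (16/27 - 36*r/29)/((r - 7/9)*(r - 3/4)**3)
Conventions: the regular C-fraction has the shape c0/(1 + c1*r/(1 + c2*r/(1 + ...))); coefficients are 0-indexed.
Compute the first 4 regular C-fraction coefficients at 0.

The regular C-fraction coefficients are [1024/567, -2591/812, 1071481/901668, -21228904336/24985865439].

Taylor coefficients (expand at 0): a_0 = 1024/567, a_1 = 663296/115101, a_2 = 27894016/2417121, a_3 = 2633126144/152278623.
c0 = a_0 = 1024/567. Peel one level at a time: if S = 1 + c*r/S' with S'(0) = 1, then c is the r-coefficient of S and S' = c*r/(S - 1).
S_1 = c0/f = 1 + (-2591/812)*r + (1071481/282576)*r^2 + ...; c1 = -2591/812.
S_2 = c1*r/(S_1 - 1) = 1 + (1071481/901668)*r + (183007796/181258587)*r^2 + ...; c2 = 1071481/901668.
S_3 = c2*r/(S_2 - 1) = 1 + (-21228904336/24985865439)*r + ...; c3 = -21228904336/24985865439.


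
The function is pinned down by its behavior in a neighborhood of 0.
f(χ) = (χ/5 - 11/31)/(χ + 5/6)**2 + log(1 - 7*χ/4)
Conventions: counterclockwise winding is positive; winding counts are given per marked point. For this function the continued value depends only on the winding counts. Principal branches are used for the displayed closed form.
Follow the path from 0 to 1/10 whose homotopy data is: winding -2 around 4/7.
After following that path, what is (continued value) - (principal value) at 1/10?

Continued minus principal equals -(4)*pi*i.

The rational part is single-valued and drops out of the difference; each branch term changes only by its own monodromy.
(1)*log(1 - χ/(4/7)): each positive loop around 4/7 adds 2*pi*i to the log, so winding -2 contributes (1)*(-2)*2*pi*i = -(4)*pi*i.
Summing the contributions at χ = 1/10 gives -(4)*pi*i.


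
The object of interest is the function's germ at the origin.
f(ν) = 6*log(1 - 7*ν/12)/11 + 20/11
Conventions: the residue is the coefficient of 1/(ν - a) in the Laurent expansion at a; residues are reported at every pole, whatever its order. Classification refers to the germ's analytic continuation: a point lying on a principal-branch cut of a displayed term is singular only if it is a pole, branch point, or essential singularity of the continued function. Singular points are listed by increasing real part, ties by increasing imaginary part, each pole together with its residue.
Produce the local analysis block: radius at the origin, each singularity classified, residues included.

Radius of convergence at 0: 12/7.
At 12/7: a logarithmic branch point.

Branch term (6/11)*log(1 - ν/(12/7)): its argument vanishes at ν = 12/7, a logarithmic branch point, modulus 12/7.
The radius of convergence is the smallest modulus among the singular points: 12/7.


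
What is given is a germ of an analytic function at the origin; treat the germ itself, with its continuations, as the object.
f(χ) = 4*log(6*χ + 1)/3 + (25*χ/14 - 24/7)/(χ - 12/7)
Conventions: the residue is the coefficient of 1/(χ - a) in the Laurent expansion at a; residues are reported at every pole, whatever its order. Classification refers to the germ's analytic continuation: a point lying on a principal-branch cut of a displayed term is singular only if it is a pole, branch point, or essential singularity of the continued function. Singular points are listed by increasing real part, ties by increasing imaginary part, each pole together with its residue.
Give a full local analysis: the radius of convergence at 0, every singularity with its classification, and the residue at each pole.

Denominator factor (χ - 12/7): pole of order 1 at 12/7, modulus 12/7.
Branch term (4/3)*log(1 - χ/(-1/6)): its argument vanishes at χ = -1/6, a logarithmic branch point, modulus 1/6.
The radius of convergence is the smallest modulus among the singular points: 1/6.
The branch term is analytic at 12/7 and contributes nothing to the residue; only the rational part matters.
At the order-1 pole 12/7 set g(χ) = (χ - (12/7))*(rational part) = 25*χ/14 - 24/7.
Simple pole: residue = g(a) at a = 12/7, which is -18/49.
List the singular points by increasing real part (a conjugate pair: the negative imaginary part first).

Radius of convergence at 0: 1/6.
At -1/6: a logarithmic branch point.
At 12/7: a pole of order 1; residue -18/49.


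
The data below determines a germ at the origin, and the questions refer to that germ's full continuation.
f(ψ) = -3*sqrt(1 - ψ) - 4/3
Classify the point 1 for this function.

The term (-3)*sqrt(1 - ψ/(1)) has argument 1 - 1/(1) = 0 at 1: a square-root (algebraic, two-sheeted) branch point; the remaining terms are analytic or single-valued there.

The point is an algebraic (square-root) branch point.


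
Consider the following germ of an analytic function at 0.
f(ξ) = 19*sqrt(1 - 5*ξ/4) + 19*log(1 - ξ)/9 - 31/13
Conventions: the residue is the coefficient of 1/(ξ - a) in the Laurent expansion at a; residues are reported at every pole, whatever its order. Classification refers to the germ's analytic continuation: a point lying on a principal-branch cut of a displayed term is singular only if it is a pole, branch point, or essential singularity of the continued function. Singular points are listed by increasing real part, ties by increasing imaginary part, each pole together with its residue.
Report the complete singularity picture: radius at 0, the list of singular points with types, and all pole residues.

Branch term (19/9)*log(1 - ξ/(1)): its argument vanishes at ξ = 1, a logarithmic branch point, modulus 1.
Branch term (19)*sqrt(1 - ξ/(4/5)): its argument vanishes at ξ = 4/5, a square-root branch point, modulus 4/5.
The radius of convergence is the smallest modulus among the singular points: 4/5.
List the singular points by increasing real part (a conjugate pair: the negative imaginary part first).

Radius of convergence at 0: 4/5.
At 4/5: an algebraic (square-root) branch point.
At 1: a logarithmic branch point.


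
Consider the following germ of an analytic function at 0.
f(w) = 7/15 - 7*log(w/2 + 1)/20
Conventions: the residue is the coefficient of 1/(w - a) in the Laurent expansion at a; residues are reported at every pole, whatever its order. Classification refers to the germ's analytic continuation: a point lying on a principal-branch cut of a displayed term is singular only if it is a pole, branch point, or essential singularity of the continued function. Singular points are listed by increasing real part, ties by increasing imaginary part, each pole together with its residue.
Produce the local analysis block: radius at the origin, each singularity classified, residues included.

Branch term (-7/20)*log(1 - w/(-2)): its argument vanishes at w = -2, a logarithmic branch point, modulus 2.
The radius of convergence is the smallest modulus among the singular points: 2.

Radius of convergence at 0: 2.
At -2: a logarithmic branch point.


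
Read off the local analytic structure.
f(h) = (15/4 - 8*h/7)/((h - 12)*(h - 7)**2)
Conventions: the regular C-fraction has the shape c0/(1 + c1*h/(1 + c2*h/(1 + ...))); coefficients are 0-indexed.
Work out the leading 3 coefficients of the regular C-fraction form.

The regular C-fraction coefficients are [-5/784, -9/140, 362/945].

Taylor coefficients (expand at 0): a_0 = -5/784, a_1 = -9/21952, a_2 = 241/1843968.
c0 = a_0 = -5/784. Peel one level at a time: if S = 1 + c*h/S' with S'(0) = 1, then c is the h-coefficient of S and S' = c*h/(S - 1).
S_1 = c0/f = 1 + (-9/140)*h + (181/7350)*h^2 + ...; c1 = -9/140.
S_2 = c1*h/(S_1 - 1) = 1 + (362/945)*h + ...; c2 = 362/945.


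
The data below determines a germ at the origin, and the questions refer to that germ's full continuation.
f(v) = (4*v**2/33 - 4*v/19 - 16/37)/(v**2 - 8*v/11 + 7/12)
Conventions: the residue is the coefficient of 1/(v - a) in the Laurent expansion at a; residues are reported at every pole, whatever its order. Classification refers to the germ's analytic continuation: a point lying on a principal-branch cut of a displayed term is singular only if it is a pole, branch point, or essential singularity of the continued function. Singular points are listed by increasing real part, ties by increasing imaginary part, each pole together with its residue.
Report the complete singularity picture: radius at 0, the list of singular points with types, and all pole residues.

Radius of convergence at 0: (1/6)*sqrt(21).
At (4/11) - ((1/66)*sqrt(1965))*i: a pole of order 1; residue (-422/6897) - ((4611793/501446385)*sqrt(1965))*i.
At (4/11) + ((1/66)*sqrt(1965))*i: a pole of order 1; residue (-422/6897) + ((4611793/501446385)*sqrt(1965))*i.

Denominator factor (v**2 - 8*v/11 + 7/12): discriminant -655/363, complex-conjugate roots (4/11) + ((1/66)*sqrt(1965))*i and (4/11) - ((1/66)*sqrt(1965))*i; poles of order 1, moduli (1/6)*sqrt(21) and (1/6)*sqrt(21).
The radius of convergence is the smallest modulus among the singular points: (1/6)*sqrt(21).
The factor v**2 - 8*v/11 + 7/12 splits as (v - a)(v - a') with a = (4/11) - ((1/66)*sqrt(1965))*i, a' = (4/11) + ((1/66)*sqrt(1965))*i. At the order-1 pole a set g(v) = (v - a)*f(v) = [4*v**2/33 - 4*v/19 - 16/37] / (v - a').
Simple pole: residue = g(a) at a = (4/11) - ((1/66)*sqrt(1965))*i, which is (-422/6897) - ((4611793/501446385)*sqrt(1965))*i.
The factor v**2 - 8*v/11 + 7/12 splits as (v - a)(v - a') with a = (4/11) + ((1/66)*sqrt(1965))*i, a' = (4/11) - ((1/66)*sqrt(1965))*i. At the order-1 pole a set g(v) = (v - a)*f(v) = [4*v**2/33 - 4*v/19 - 16/37] / (v - a').
Simple pole: residue = g(a) at a = (4/11) + ((1/66)*sqrt(1965))*i, which is (-422/6897) + ((4611793/501446385)*sqrt(1965))*i.
List the singular points by increasing real part (a conjugate pair: the negative imaginary part first).


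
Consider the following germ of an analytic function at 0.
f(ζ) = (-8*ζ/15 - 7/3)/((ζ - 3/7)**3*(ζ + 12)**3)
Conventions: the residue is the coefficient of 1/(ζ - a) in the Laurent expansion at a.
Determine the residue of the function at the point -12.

The residue is -379358/24921046035.

At the order-3 pole -12 set g(ζ) = (ζ - (-12))^3*f(ζ) = (-8*ζ/15 - 7/3)/(ζ - 3/7)**3.
Order-3 pole: residue = g''(a)/2; g''(-12) = -758716/24921046035, so the residue is -379358/24921046035.


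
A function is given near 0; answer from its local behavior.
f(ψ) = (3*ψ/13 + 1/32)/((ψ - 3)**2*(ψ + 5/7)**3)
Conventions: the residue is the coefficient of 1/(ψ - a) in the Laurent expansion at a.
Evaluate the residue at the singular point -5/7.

At the order-3 pole -5/7 set g(ψ) = (ψ - (-5/7))^3*f(ψ) = (3*ψ/13 + 1/32)/(ψ - 3)**2.
Order-3 pole: residue = g''(a)/2; g''(-5/7) = 1311975/95051008, so the residue is 1311975/190102016.

The residue is 1311975/190102016.


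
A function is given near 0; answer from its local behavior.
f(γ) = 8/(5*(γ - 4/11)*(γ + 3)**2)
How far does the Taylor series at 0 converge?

The radius of convergence is 4/11.

Denominator factor (γ - 4/11): pole of order 1 at 4/11, modulus 4/11.
Denominator factor (γ + 3)^2: pole of order 2 at -3, modulus 3.
The radius of convergence is the smallest modulus among the singular points: 4/11.


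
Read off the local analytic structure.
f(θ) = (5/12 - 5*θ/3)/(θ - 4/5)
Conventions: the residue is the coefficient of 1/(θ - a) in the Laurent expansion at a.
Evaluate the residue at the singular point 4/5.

At the order-1 pole 4/5 set g(θ) = (θ - (4/5))*f(θ) = 5/12 - 5*θ/3.
Simple pole: residue = g(a) at a = 4/5, which is -11/12.

The residue is -11/12.


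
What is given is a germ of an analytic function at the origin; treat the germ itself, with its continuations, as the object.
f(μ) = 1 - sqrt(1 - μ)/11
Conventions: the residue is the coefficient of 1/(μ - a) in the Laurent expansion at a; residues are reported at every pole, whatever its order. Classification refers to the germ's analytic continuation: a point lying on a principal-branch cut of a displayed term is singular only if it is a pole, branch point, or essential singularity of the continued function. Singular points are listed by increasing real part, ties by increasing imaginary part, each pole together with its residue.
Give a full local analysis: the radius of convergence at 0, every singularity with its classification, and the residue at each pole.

Radius of convergence at 0: 1.
At 1: an algebraic (square-root) branch point.

Branch term (-1/11)*sqrt(1 - μ/(1)): its argument vanishes at μ = 1, a square-root branch point, modulus 1.
The radius of convergence is the smallest modulus among the singular points: 1.


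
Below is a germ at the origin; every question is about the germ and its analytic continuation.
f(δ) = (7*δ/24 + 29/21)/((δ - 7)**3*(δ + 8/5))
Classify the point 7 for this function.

The denominator factor δ - 7 vanishes at 7 and appears to the power 3; the numerator there equals 575/168, nonzero, and no other factor vanishes.
Hence a pole whose order is the multiplicity, 3.

The point is a pole of order 3.


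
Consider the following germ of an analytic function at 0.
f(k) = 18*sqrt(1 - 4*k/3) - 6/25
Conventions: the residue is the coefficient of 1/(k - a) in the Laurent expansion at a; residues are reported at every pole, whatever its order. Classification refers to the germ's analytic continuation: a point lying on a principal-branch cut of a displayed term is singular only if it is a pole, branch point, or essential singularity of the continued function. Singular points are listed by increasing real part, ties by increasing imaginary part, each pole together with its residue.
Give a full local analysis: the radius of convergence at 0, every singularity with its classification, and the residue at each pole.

Radius of convergence at 0: 3/4.
At 3/4: an algebraic (square-root) branch point.

Branch term (18)*sqrt(1 - k/(3/4)): its argument vanishes at k = 3/4, a square-root branch point, modulus 3/4.
The radius of convergence is the smallest modulus among the singular points: 3/4.


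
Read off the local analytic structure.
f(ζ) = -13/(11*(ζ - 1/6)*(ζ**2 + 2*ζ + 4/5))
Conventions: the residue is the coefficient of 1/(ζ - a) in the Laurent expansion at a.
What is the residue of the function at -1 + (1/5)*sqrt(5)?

The residue is 1170/2299 + (1365/2299)*sqrt(5).

The factor ζ**2 + 2*ζ + 4/5 splits as (ζ - a)(ζ - a') with a = -1 + (1/5)*sqrt(5), a' = -1 - (1/5)*sqrt(5). At the order-1 pole a set g(ζ) = (ζ - a)*f(ζ) = [-13/(11*(ζ - 1/6))] / (ζ - a').
Simple pole: residue = g(a) at a = -1 + (1/5)*sqrt(5), which is 1170/2299 + (1365/2299)*sqrt(5).


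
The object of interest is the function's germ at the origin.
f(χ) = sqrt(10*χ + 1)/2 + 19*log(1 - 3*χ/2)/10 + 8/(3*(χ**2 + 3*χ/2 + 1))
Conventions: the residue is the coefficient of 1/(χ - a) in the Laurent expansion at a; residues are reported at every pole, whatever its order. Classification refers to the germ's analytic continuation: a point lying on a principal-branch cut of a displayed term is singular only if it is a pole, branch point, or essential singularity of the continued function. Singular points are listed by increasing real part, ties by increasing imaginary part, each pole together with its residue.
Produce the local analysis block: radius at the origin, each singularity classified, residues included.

Denominator factor (χ**2 + 3*χ/2 + 1): discriminant -7/4, complex-conjugate roots (-3/4) + ((1/4)*sqrt(7))*i and (-3/4) - ((1/4)*sqrt(7))*i; poles of order 1, moduli 1 and 1.
Branch term (1/2)*sqrt(1 - χ/(-1/10)): its argument vanishes at χ = -1/10, a square-root branch point, modulus 1/10.
Branch term (19/10)*log(1 - χ/(2/3)): its argument vanishes at χ = 2/3, a logarithmic branch point, modulus 2/3.
The radius of convergence is the smallest modulus among the singular points: 1/10.
The branch terms are analytic at (-3/4) - ((1/4)*sqrt(7))*i and contribute nothing to the residue; only the rational part matters.
The factor χ**2 + 3*χ/2 + 1 splits as (χ - a)(χ - a') with a = (-3/4) - ((1/4)*sqrt(7))*i, a' = (-3/4) + ((1/4)*sqrt(7))*i. At the order-1 pole a set g(χ) = (χ - a)*(rational part) = [8/3] / (χ - a').
Simple pole: residue = g(a) at a = (-3/4) - ((1/4)*sqrt(7))*i, which is ((16/21)*sqrt(7))*i.
The branch terms are analytic at (-3/4) + ((1/4)*sqrt(7))*i and contribute nothing to the residue; only the rational part matters.
The factor χ**2 + 3*χ/2 + 1 splits as (χ - a)(χ - a') with a = (-3/4) + ((1/4)*sqrt(7))*i, a' = (-3/4) - ((1/4)*sqrt(7))*i. At the order-1 pole a set g(χ) = (χ - a)*(rational part) = [8/3] / (χ - a').
Simple pole: residue = g(a) at a = (-3/4) + ((1/4)*sqrt(7))*i, which is -((16/21)*sqrt(7))*i.
List the singular points by increasing real part (a conjugate pair: the negative imaginary part first).

Radius of convergence at 0: 1/10.
At (-3/4) - ((1/4)*sqrt(7))*i: a pole of order 1; residue ((16/21)*sqrt(7))*i.
At (-3/4) + ((1/4)*sqrt(7))*i: a pole of order 1; residue -((16/21)*sqrt(7))*i.
At -1/10: an algebraic (square-root) branch point.
At 2/3: a logarithmic branch point.


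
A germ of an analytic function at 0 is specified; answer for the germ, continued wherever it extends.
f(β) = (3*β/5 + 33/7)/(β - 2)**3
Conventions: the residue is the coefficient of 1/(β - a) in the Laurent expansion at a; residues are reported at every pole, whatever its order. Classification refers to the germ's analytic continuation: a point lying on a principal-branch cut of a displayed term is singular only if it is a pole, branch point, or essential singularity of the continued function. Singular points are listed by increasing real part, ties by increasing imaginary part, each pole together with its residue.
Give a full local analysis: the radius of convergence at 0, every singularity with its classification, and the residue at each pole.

Denominator factor (β - 2)^3: pole of order 3 at 2, modulus 2.
The radius of convergence is the smallest modulus among the singular points: 2.
At the order-3 pole 2 set g(β) = (β - (2))^3*f(β) = 3*β/5 + 33/7.
Order-3 pole: residue = g''(a)/2; g''(2) = 0, so the residue is 0.

Radius of convergence at 0: 2.
At 2: a pole of order 3; residue 0.


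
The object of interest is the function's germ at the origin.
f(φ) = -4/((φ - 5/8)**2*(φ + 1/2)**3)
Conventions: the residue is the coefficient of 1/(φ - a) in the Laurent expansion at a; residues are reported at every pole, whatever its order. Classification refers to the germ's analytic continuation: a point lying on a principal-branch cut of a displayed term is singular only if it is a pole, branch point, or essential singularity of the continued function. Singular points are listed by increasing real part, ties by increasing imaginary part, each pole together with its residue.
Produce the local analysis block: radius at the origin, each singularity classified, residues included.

Radius of convergence at 0: 1/2.
At -1/2: a pole of order 3; residue -16384/2187.
At 5/8: a pole of order 2; residue 16384/2187.

Denominator factor (φ - 5/8)^2: pole of order 2 at 5/8, modulus 5/8.
Denominator factor (φ + 1/2)^3: pole of order 3 at -1/2, modulus 1/2.
The radius of convergence is the smallest modulus among the singular points: 1/2.
At the order-3 pole -1/2 set g(φ) = (φ - (-1/2))^3*f(φ) = -4/(φ - 5/8)**2.
Order-3 pole: residue = g''(a)/2; g''(-1/2) = -32768/2187, so the residue is -16384/2187.
At the order-2 pole 5/8 set g(φ) = (φ - (5/8))^2*f(φ) = -4/(φ + 1/2)**3.
Order-2 pole: residue = g'(a); g'(5/8) = 16384/2187, so the residue is 16384/2187.
List the singular points by increasing real part (a conjugate pair: the negative imaginary part first).


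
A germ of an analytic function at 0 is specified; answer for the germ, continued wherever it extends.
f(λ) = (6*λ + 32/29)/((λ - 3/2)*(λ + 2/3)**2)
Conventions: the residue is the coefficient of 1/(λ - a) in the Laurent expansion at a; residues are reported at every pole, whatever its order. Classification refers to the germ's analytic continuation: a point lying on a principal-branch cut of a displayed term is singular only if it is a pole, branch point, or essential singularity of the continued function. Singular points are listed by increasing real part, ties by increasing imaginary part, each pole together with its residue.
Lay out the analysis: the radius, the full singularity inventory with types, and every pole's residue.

Radius of convergence at 0: 2/3.
At -2/3: a pole of order 2; residue -10548/4901.
At 3/2: a pole of order 1; residue 10548/4901.

Denominator factor (λ - 3/2): pole of order 1 at 3/2, modulus 3/2.
Denominator factor (λ + 2/3)^2: pole of order 2 at -2/3, modulus 2/3.
The radius of convergence is the smallest modulus among the singular points: 2/3.
At the order-2 pole -2/3 set g(λ) = (λ - (-2/3))^2*f(λ) = (6*λ + 32/29)/(λ - 3/2).
Order-2 pole: residue = g'(a); g'(-2/3) = -10548/4901, so the residue is -10548/4901.
At the order-1 pole 3/2 set g(λ) = (λ - (3/2))*f(λ) = (6*λ + 32/29)/(λ + 2/3)**2.
Simple pole: residue = g(a) at a = 3/2, which is 10548/4901.
List the singular points by increasing real part (a conjugate pair: the negative imaginary part first).


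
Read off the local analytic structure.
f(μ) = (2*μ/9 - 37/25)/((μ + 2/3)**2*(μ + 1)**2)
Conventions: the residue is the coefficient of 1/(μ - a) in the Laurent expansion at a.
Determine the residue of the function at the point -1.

The residue is -2248/25.

At the order-2 pole -1 set g(μ) = (μ - (-1))^2*f(μ) = (2*μ/9 - 37/25)/(μ + 2/3)**2.
Order-2 pole: residue = g'(a); g'(-1) = -2248/25, so the residue is -2248/25.


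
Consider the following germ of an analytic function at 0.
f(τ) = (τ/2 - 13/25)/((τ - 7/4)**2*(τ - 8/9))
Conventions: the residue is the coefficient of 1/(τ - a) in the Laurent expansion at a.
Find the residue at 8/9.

At the order-1 pole 8/9 set g(τ) = (τ - (8/9))*f(τ) = (τ/2 - 13/25)/(τ - 7/4)**2.
Simple pole: residue = g(a) at a = 8/9, which is -2448/24025.

The residue is -2448/24025.


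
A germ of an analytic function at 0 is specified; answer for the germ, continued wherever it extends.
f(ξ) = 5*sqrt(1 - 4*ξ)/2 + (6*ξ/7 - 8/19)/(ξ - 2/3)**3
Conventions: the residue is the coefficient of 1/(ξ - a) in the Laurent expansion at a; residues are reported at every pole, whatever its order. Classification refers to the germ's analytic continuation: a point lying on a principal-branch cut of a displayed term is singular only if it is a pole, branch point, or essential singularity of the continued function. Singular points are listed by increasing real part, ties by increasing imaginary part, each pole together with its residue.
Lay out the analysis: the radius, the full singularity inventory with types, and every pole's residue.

Radius of convergence at 0: 1/4.
At 1/4: an algebraic (square-root) branch point.
At 2/3: a pole of order 3; residue 0.

Denominator factor (ξ - 2/3)^3: pole of order 3 at 2/3, modulus 2/3.
Branch term (5/2)*sqrt(1 - ξ/(1/4)): its argument vanishes at ξ = 1/4, a square-root branch point, modulus 1/4.
The radius of convergence is the smallest modulus among the singular points: 1/4.
The branch term is analytic at 2/3 and contributes nothing to the residue; only the rational part matters.
At the order-3 pole 2/3 set g(ξ) = (ξ - (2/3))^3*(rational part) = 6*ξ/7 - 8/19.
Order-3 pole: residue = g''(a)/2; g''(2/3) = 0, so the residue is 0.
List the singular points by increasing real part (a conjugate pair: the negative imaginary part first).


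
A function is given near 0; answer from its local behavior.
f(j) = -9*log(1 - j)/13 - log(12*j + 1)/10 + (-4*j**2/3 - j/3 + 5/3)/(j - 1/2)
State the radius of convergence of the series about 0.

The radius of convergence is 1/12.

Denominator factor (j - 1/2): pole of order 1 at 1/2, modulus 1/2.
Branch term (-1/10)*log(1 - j/(-1/12)): its argument vanishes at j = -1/12, a logarithmic branch point, modulus 1/12.
Branch term (-9/13)*log(1 - j/(1)): its argument vanishes at j = 1, a logarithmic branch point, modulus 1.
The radius of convergence is the smallest modulus among the singular points: 1/12.


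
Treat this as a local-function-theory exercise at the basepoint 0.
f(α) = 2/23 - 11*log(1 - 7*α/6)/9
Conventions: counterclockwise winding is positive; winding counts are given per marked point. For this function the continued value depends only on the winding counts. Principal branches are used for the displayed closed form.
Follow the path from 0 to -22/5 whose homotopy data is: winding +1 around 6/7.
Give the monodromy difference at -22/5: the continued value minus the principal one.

The rational part is single-valued and drops out of the difference; each branch term changes only by its own monodromy.
(-11/9)*log(1 - α/(6/7)): each positive loop around 6/7 adds 2*pi*i to the log, so winding +1 contributes (-11/9)*(1)*2*pi*i = -(22/9)*pi*i.
Summing the contributions at α = -22/5 gives -(22/9)*pi*i.

Continued minus principal equals -(22/9)*pi*i.


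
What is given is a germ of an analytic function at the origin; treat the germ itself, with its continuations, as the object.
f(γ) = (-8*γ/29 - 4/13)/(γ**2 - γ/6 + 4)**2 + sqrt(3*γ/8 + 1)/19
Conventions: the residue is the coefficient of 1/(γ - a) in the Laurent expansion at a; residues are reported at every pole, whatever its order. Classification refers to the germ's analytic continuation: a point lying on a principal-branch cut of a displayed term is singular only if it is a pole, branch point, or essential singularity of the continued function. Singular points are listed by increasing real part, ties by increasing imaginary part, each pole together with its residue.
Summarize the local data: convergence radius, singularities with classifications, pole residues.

Denominator factor (γ**2 - γ/6 + 4)^2: discriminant -575/36, complex-conjugate roots (1/12) + ((5/12)*sqrt(23))*i and (1/12) - ((5/12)*sqrt(23))*i; poles of order 2, moduli 2 and 2.
Branch term (1/19)*sqrt(1 - γ/(-8/3)): its argument vanishes at γ = -8/3, a square-root branch point, modulus 8/3.
The radius of convergence is the smallest modulus among the singular points: 2.
The branch term is analytic at (1/12) - ((5/12)*sqrt(23))*i and contributes nothing to the residue; only the rational part matters.
The factor γ**2 - γ/6 + 4 splits as (γ - a)(γ - a') with a = (1/12) - ((5/12)*sqrt(23))*i, a' = (1/12) + ((5/12)*sqrt(23))*i. At the order-2 pole a set g(γ) = (γ - a)^2*(rational part) = [-8*γ/29 - 4/13] / (γ - a')^2.
Order-2 pole: residue = g'(a); g'((1/12) - ((5/12)*sqrt(23))*i) = -((53856/24929125)*sqrt(23))*i, so the residue is -((53856/24929125)*sqrt(23))*i.
The branch term is analytic at (1/12) + ((5/12)*sqrt(23))*i and contributes nothing to the residue; only the rational part matters.
The factor γ**2 - γ/6 + 4 splits as (γ - a)(γ - a') with a = (1/12) + ((5/12)*sqrt(23))*i, a' = (1/12) - ((5/12)*sqrt(23))*i. At the order-2 pole a set g(γ) = (γ - a)^2*(rational part) = [-8*γ/29 - 4/13] / (γ - a')^2.
Order-2 pole: residue = g'(a); g'((1/12) + ((5/12)*sqrt(23))*i) = ((53856/24929125)*sqrt(23))*i, so the residue is ((53856/24929125)*sqrt(23))*i.
List the singular points by increasing real part (a conjugate pair: the negative imaginary part first).

Radius of convergence at 0: 2.
At -8/3: an algebraic (square-root) branch point.
At (1/12) - ((5/12)*sqrt(23))*i: a pole of order 2; residue -((53856/24929125)*sqrt(23))*i.
At (1/12) + ((5/12)*sqrt(23))*i: a pole of order 2; residue ((53856/24929125)*sqrt(23))*i.


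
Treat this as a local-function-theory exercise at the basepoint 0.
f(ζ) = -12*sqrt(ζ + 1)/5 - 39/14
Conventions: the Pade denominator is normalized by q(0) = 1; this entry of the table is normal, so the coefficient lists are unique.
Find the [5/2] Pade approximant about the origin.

Taylor coefficients needed (expand at 0): a_0 = -363/70, a_1 = -6/5, a_2 = 3/10, a_3 = -3/20, a_4 = 3/32, a_5 = -21/320, a_6 = 63/1280, a_7 = -99/2560.
Write the denominator as Q(ζ) = 1 + q1*ζ + q2*ζ^2. Requiring Q*f - P = O(ζ^8) with deg P <= 5 kills the coefficients of ζ^6..ζ^7 in Q*f:
  ζ^6: a_6 + q1*a_5 + q2*a_4 = 0, i.e. 63/1280 + (-21/320)*q1 + (3/32)*q2 = 0.
  ζ^7: a_7 + q1*a_6 + q2*a_5 = 0, i.e. -99/2560 + (63/1280)*q1 + (-21/320)*q2 = 0.
Solving this linear system: q1 = 9/7, q2 = 3/8.
The numerator is Q*f truncated at degree 5: P0 = a_0 = -363/70; P1 = a_1 + q1*a_0 = -771/98; P2 = a_2 + q1*a_1 + q2*a_0 = -51/16; P3 = a_3 + q1*a_2 + q2*a_1 = -3/14; P4 = a_4 + q1*a_3 + q2*a_2 = 3/224; P5 = a_5 + q1*a_4 + q2*a_3 = -3/2240.

The Pade approximant has numerator coefficients [-363/70, -771/98, -51/16, -3/14, 3/224, -3/2240]; denominator coefficients [1, 9/7, 3/8].


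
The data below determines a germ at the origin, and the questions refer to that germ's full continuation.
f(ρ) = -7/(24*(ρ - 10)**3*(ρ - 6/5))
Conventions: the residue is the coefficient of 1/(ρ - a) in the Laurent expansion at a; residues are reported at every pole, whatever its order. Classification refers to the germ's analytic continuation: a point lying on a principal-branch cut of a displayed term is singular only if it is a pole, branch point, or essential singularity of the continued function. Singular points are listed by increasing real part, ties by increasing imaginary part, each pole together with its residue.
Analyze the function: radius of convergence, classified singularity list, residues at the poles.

Denominator factor (ρ - 10)^3: pole of order 3 at 10, modulus 10.
Denominator factor (ρ - 6/5): pole of order 1 at 6/5, modulus 6/5.
The radius of convergence is the smallest modulus among the singular points: 6/5.
At the order-1 pole 6/5 set g(ρ) = (ρ - (6/5))*f(ρ) = -7/(24*(ρ - 10)**3).
Simple pole: residue = g(a) at a = 6/5, which is 875/2044416.
At the order-3 pole 10 set g(ρ) = (ρ - (10))^3*f(ρ) = -7/(24*(ρ - 6/5)).
Order-3 pole: residue = g''(a)/2; g''(10) = -875/1022208, so the residue is -875/2044416.
List the singular points by increasing real part (a conjugate pair: the negative imaginary part first).

Radius of convergence at 0: 6/5.
At 6/5: a pole of order 1; residue 875/2044416.
At 10: a pole of order 3; residue -875/2044416.


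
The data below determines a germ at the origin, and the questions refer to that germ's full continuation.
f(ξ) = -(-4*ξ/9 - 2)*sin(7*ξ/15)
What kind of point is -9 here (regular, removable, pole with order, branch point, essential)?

There is no denominator, hence no pole anywhere.
The factor -sin(7*ξ/15) is entire.
So the germ continues analytically to -9.

The point is a regular point.


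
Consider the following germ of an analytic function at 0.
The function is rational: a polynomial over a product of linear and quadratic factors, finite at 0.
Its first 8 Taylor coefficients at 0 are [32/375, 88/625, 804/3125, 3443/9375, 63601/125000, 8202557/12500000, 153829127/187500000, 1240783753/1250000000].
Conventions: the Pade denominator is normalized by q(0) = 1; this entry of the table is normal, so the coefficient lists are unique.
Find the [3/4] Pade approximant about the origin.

Taylor coefficients needed (read off): a_0 = 32/375, a_1 = 88/625, a_2 = 804/3125, a_3 = 3443/9375, a_4 = 63601/125000, a_5 = 8202557/12500000, a_6 = 153829127/187500000, a_7 = 1240783753/1250000000.
Write the denominator as Q(w) = 1 + q1*w + q2*w^2 + q3*w^3 + q4*w^4. Requiring Q*f - P = O(w^8) with deg P <= 3 kills the coefficients of w^4..w^7 in Q*f:
  w^4: a_4 + q1*a_3 + q2*a_2 + q3*a_1 + q4*a_0 = 0, i.e. 63601/125000 + (3443/9375)*q1 + (804/3125)*q2 + (88/625)*q3 + (32/375)*q4 = 0.
  w^5: a_5 + q1*a_4 + q2*a_3 + q3*a_2 + q4*a_1 = 0, i.e. 8202557/12500000 + (63601/125000)*q1 + (3443/9375)*q2 + (804/3125)*q3 + (88/625)*q4 = 0.
  w^6: a_6 + q1*a_5 + q2*a_4 + q3*a_3 + q4*a_2 = 0, i.e. 153829127/187500000 + (8202557/12500000)*q1 + (63601/125000)*q2 + (3443/9375)*q3 + (804/3125)*q4 = 0.
  w^7: a_7 + q1*a_6 + q2*a_5 + q3*a_4 + q4*a_3 = 0, i.e. 1240783753/1250000000 + (153829127/187500000)*q1 + (8202557/12500000)*q2 + (63601/125000)*q3 + (3443/9375)*q4 = 0.
Solving this linear system: q1 = -275754633/69765620, q2 = 315259059/82077200, q3 = 21495712469/27906248000, q4 = -12580501539/6976562000.
The numerator is Q*f truncated at degree 3: P0 = a_0 = 32/375; P1 = a_1 + q1*a_0 = -85675392/436035125; P2 = a_2 + q1*a_1 + q2*a_0 = 2487296/87207025; P3 = a_3 + q1*a_2 + q2*a_1 + q3*a_0 = -56410112/1308105375.

The Pade approximant has numerator coefficients [32/375, -85675392/436035125, 2487296/87207025, -56410112/1308105375]; denominator coefficients [1, -275754633/69765620, 315259059/82077200, 21495712469/27906248000, -12580501539/6976562000].
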